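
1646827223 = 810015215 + 836812008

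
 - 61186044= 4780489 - 65966533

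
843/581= 843/581 = 1.45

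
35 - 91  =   - 56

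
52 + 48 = 100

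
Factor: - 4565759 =- 11^1*415069^1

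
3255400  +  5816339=9071739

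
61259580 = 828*73985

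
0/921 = 0 = 0.00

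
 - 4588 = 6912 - 11500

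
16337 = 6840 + 9497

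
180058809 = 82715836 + 97342973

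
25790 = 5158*5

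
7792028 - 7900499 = - 108471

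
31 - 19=12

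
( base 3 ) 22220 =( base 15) 110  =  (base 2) 11110000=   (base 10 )240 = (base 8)360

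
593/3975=593/3975 = 0.15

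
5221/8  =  5221/8 = 652.62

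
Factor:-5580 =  - 2^2*3^2 * 5^1*31^1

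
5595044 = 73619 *76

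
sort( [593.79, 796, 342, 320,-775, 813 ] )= [ - 775,320, 342, 593.79,796,813 ]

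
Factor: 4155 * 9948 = 41333940 = 2^2*3^2*5^1*277^1*829^1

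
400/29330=40/2933 = 0.01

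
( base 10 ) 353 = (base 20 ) hd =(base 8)541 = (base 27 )D2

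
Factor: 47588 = 2^2*11897^1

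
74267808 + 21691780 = 95959588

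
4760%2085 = 590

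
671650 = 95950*7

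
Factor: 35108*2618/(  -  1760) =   -  2^( - 2)*5^( - 1)*7^1*17^1*67^1*131^1 = -1044463/20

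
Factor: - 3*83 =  - 249 = - 3^1*83^1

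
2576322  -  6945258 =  - 4368936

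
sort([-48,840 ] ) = [-48,840 ] 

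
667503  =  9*74167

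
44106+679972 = 724078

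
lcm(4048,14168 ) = 28336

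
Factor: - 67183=  -  23^2  *  127^1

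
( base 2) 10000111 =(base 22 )63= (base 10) 135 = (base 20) 6f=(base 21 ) 69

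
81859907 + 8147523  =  90007430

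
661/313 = 2 + 35/313 =2.11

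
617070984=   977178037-360107053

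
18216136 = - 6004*( - 3034 )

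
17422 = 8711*2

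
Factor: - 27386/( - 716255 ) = 2^1 * 5^ (-1)*31^ (-1)*4621^(-1)*  13693^1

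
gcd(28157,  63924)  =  761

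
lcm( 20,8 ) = 40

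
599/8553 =599/8553 = 0.07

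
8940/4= 2235 = 2235.00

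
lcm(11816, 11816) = 11816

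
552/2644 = 138/661= 0.21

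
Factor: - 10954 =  - 2^1*5477^1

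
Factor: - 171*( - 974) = 2^1*3^2*19^1 * 487^1= 166554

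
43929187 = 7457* 5891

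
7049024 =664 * 10616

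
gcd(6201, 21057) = 3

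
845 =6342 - 5497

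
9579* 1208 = 11571432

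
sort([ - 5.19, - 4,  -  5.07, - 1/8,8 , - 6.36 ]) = [ - 6.36, - 5.19, - 5.07, - 4, - 1/8, 8]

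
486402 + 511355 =997757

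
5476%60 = 16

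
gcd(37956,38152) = 4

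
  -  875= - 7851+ 6976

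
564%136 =20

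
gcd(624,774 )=6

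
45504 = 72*632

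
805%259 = 28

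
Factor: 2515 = 5^1* 503^1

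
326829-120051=206778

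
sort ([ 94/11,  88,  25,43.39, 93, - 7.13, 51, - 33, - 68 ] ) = [ - 68 , - 33, - 7.13,  94/11,  25, 43.39,  51, 88, 93]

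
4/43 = 4/43 = 0.09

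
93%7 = 2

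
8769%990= 849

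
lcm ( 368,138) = 1104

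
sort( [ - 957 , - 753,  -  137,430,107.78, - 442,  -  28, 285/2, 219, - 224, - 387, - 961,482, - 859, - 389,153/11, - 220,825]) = [ -961  , - 957, - 859, - 753, - 442, - 389, - 387, - 224 , - 220, - 137, - 28, 153/11,107.78 , 285/2,219,430,482,825 ]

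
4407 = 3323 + 1084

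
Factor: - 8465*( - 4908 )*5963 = 247740109860 = 2^2*3^1*5^1*67^1*89^1*409^1*1693^1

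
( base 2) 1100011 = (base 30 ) 39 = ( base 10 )99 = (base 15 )69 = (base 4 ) 1203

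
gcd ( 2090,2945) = 95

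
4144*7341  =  30421104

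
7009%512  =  353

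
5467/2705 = 5467/2705 = 2.02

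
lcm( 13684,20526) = 41052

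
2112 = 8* 264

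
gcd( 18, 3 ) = 3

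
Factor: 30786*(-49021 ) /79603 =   -  1509160506/79603 = - 2^1 * 3^1*7^2*23^ ( - 1 )*47^1 * 149^1*733^1*3461^(  -  1)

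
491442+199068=690510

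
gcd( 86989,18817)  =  1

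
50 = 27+23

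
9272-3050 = 6222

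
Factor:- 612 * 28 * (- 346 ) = 2^5*3^2 * 7^1 * 17^1*173^1 = 5929056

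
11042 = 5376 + 5666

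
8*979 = 7832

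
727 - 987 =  - 260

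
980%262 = 194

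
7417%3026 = 1365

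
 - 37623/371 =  - 37623/371 = -  101.41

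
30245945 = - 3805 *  (  -  7949 ) 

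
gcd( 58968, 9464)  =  728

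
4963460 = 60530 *82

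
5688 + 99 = 5787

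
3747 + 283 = 4030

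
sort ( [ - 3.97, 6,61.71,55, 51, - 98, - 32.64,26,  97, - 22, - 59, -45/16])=[-98, - 59, - 32.64, - 22, - 3.97,-45/16,6, 26,  51,55,61.71,97 ] 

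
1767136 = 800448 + 966688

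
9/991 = 9/991= 0.01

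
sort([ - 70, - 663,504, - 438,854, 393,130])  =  [ - 663,-438 , - 70,130, 393 , 504,854]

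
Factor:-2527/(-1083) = 7/3=3^( - 1)*7^1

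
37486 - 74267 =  -36781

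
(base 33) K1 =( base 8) 1225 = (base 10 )661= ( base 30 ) m1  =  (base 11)551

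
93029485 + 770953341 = 863982826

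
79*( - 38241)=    - 3021039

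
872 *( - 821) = - 715912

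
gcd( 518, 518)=518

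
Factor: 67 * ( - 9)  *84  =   - 2^2*3^3 * 7^1*67^1 = - 50652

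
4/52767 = 4/52767 =0.00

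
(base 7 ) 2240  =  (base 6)3432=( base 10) 812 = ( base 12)578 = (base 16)32C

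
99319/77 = 9029/7= 1289.86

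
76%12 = 4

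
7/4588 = 7/4588 = 0.00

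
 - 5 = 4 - 9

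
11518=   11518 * 1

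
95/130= 19/26 = 0.73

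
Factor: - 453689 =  - 631^1*719^1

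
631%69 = 10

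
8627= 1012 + 7615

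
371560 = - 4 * (-92890 ) 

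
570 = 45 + 525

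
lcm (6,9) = 18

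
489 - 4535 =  - 4046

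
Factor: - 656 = -2^4*41^1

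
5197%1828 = 1541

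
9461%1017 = 308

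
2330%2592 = 2330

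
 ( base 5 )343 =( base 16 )62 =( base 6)242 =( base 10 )98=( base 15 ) 68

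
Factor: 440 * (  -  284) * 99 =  - 12371040 = - 2^5*3^2*  5^1* 11^2*71^1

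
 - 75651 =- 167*453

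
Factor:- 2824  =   - 2^3*353^1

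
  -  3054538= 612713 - 3667251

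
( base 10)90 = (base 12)76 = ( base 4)1122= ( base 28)36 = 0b1011010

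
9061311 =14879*609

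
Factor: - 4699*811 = -3810889 = - 37^1*127^1 * 811^1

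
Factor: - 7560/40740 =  - 2^1*3^2*97^( - 1) = - 18/97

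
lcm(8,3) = 24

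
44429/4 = 44429/4 = 11107.25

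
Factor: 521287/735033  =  40099/56541 =3^ ( - 1 )*47^( - 1)*401^( - 1)*40099^1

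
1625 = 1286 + 339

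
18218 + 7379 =25597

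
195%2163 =195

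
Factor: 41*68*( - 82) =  - 2^3*17^1*41^2= - 228616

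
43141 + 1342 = 44483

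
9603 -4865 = 4738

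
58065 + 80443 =138508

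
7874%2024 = 1802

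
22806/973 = 23  +  61/139= 23.44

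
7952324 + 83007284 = 90959608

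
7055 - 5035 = 2020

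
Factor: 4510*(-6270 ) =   -  28277700  =  - 2^2 * 3^1*5^2*11^2*19^1 *41^1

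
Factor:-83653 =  - 83653^1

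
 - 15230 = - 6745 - 8485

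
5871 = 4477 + 1394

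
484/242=2 = 2.00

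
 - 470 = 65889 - 66359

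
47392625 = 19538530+27854095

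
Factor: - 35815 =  - 5^1*13^1*19^1*29^1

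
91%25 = 16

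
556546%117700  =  85746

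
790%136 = 110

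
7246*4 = 28984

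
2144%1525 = 619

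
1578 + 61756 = 63334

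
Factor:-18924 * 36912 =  - 698522688 = - 2^6*3^2*19^1*83^1*769^1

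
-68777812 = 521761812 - 590539624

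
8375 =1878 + 6497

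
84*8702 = 730968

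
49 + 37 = 86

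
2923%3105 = 2923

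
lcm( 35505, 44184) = 1988280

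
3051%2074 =977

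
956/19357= 956/19357 = 0.05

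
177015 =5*35403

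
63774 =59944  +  3830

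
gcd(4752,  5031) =9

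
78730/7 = 11247 + 1/7  =  11247.14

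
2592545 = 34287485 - 31694940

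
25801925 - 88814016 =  - 63012091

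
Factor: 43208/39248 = 2^ ( - 1)*223^ (- 1 ) * 491^1 = 491/446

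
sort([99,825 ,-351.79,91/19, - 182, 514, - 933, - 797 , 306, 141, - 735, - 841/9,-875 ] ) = [-933, -875,-797,- 735,  -  351.79, - 182, - 841/9, 91/19, 99, 141,306,514 , 825]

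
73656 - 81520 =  - 7864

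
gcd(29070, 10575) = 45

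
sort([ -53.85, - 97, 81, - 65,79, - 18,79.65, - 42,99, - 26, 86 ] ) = [ - 97, -65, -53.85 , - 42, - 26, - 18 , 79  ,  79.65, 81,86 , 99 ] 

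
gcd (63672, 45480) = 9096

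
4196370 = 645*6506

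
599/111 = 5 + 44/111 =5.40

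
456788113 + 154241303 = 611029416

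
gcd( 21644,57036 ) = 28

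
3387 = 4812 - 1425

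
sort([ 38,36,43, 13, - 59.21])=[-59.21,13,36,38, 43 ]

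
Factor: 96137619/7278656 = 2^( - 6 )*3^1 *7^( - 2)*11^ ( -1)*211^( - 1 )*32045873^1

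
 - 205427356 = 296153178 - 501580534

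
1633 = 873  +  760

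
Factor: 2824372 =2^2* 107^1*6599^1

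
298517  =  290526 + 7991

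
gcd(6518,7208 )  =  2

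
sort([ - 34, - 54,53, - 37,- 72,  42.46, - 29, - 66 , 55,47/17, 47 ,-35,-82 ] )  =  [ - 82, - 72, - 66, - 54,-37, - 35, - 34, - 29,47/17,42.46,47,  53,55]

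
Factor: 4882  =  2^1*2441^1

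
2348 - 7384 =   -  5036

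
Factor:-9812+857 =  - 3^2*5^1*199^1 = - 8955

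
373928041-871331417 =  - 497403376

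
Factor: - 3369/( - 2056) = 2^(-3 )*3^1 * 257^( - 1) *1123^1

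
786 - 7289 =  - 6503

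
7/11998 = 1/1714 = 0.00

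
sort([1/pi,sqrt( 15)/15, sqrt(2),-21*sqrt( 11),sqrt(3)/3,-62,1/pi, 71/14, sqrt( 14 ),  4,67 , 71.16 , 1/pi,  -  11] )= [ - 21*sqrt( 11) , - 62, - 11, sqrt(15)/15, 1/pi, 1/pi, 1/pi, sqrt( 3)/3,  sqrt ( 2), sqrt(14), 4, 71/14,67,71.16] 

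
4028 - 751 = 3277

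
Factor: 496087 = 23^1 * 21569^1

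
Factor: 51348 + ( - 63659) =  -12311 = - 13^1*947^1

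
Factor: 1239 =3^1*7^1*59^1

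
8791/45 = 195 + 16/45 = 195.36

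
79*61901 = 4890179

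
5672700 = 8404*675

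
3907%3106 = 801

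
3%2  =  1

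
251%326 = 251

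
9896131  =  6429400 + 3466731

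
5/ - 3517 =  - 5/3517 = - 0.00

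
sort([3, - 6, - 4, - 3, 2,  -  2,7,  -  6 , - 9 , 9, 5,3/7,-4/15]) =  [  -  9, - 6, - 6, - 4 , - 3 , - 2, -4/15, 3/7,  2 , 3,5,7,9]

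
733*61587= 45143271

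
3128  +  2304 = 5432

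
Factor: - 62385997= - 409^1*152533^1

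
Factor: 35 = 5^1 * 7^1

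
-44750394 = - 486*92079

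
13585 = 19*715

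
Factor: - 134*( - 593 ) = 79462 = 2^1 * 67^1*593^1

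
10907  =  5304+5603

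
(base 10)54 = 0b110110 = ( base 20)2E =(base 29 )1p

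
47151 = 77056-29905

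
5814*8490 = 49360860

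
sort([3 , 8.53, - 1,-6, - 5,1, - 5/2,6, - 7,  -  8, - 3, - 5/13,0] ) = [ - 8, - 7, - 6, -5, - 3, - 5/2, - 1, - 5/13 , 0,1,3, 6,8.53]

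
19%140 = 19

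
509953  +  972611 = 1482564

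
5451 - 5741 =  - 290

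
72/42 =1 + 5/7= 1.71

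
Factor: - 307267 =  - 307267^1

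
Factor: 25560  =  2^3*3^2 * 5^1 *71^1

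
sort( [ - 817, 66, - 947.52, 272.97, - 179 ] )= [ - 947.52, - 817 ,  -  179 , 66,272.97] 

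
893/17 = 893/17= 52.53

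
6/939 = 2/313 = 0.01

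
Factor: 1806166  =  2^1*73^1*89^1*139^1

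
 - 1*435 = -435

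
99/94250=99/94250  =  0.00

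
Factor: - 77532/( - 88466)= 2^1*3^1*13^1 * 89^( - 1) = 78/89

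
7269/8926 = 7269/8926 = 0.81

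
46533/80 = 581 + 53/80 =581.66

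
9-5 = 4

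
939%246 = 201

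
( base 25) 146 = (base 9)1002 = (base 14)3A3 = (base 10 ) 731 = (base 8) 1333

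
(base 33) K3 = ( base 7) 1635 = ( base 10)663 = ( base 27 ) of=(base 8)1227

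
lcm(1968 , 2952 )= 5904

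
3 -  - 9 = 12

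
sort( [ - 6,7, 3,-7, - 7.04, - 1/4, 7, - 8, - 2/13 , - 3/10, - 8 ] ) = [ - 8 , -8, - 7.04, - 7, - 6, - 3/10, - 1/4, - 2/13, 3,7, 7] 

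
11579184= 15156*764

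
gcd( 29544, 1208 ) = 8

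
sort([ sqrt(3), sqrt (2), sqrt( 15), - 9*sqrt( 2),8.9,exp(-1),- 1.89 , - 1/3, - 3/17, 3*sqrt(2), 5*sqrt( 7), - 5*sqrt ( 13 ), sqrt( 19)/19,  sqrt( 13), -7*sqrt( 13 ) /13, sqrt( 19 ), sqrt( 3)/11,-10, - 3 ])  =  [ - 5 * sqrt( 13 ), - 9*sqrt(2 ), - 10,-3, - 7*sqrt( 13)/13, - 1.89, - 1/3, - 3/17,  sqrt(3 )/11,sqrt( 19) /19,exp ( - 1),sqrt(2),  sqrt (3 ),sqrt( 13),  sqrt( 15 ),3*sqrt( 2), sqrt(19 ), 8.9,5*sqrt( 7) ] 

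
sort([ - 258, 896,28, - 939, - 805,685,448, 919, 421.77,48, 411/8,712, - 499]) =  [ - 939 , - 805, - 499, - 258, 28, 48,411/8, 421.77, 448, 685, 712, 896, 919 ] 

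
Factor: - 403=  - 13^1*31^1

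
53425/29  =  53425/29= 1842.24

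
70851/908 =78 + 27/908  =  78.03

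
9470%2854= 908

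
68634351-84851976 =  - 16217625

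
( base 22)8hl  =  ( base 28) 5cb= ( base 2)1000010101011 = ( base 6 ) 31431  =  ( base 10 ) 4267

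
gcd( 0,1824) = 1824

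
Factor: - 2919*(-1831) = 5344689 = 3^1*7^1*139^1*1831^1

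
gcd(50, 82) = 2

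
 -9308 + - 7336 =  - 16644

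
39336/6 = 6556  =  6556.00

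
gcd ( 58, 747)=1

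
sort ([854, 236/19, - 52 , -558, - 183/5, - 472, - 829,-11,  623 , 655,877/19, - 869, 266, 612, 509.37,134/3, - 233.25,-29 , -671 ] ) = [  -  869,-829,-671,-558, -472, -233.25,-52 ,-183/5, - 29,-11,236/19, 134/3,877/19,266, 509.37, 612,  623, 655, 854] 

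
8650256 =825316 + 7824940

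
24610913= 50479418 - 25868505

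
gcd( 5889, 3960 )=3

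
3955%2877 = 1078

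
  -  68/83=  -  1+15/83 = - 0.82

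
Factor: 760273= 760273^1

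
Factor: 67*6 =402= 2^1* 3^1*67^1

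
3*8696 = 26088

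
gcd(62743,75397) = 1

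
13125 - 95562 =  - 82437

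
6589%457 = 191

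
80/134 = 40/67 = 0.60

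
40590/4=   20295/2= 10147.50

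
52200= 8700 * 6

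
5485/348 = 5485/348 = 15.76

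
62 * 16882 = 1046684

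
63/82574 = 63/82574 = 0.00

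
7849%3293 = 1263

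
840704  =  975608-134904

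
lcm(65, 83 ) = 5395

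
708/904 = 177/226 = 0.78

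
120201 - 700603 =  - 580402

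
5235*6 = 31410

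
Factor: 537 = 3^1*179^1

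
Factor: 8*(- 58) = - 464 = -  2^4*29^1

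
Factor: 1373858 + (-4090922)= - 2717064 = - 2^3 * 3^4*7^1*599^1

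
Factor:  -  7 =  - 7^1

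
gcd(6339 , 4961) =1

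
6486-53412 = -46926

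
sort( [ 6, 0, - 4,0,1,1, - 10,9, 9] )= [ - 10, - 4,0,0,  1,1, 6 , 9, 9 ]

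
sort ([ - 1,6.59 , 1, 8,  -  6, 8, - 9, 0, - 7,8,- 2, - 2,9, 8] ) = [ - 9 ,-7, -6,  -  2, -2,- 1,0,1,6.59,8,8,8, 8  ,  9 ] 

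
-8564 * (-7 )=59948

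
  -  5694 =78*( - 73 ) 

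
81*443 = 35883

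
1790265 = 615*2911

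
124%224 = 124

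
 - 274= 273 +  - 547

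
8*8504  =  68032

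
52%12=4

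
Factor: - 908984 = - 2^3*113623^1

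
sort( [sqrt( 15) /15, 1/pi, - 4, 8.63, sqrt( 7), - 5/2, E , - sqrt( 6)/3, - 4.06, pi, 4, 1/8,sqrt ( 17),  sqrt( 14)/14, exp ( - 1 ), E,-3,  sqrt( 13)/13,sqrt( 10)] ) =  [-4.06, - 4,-3, - 5/2, - sqrt( 6)/3, 1/8,  sqrt(15)/15 , sqrt( 14)/14,sqrt (13)/13, 1/pi,exp (-1),sqrt( 7), E, E,  pi, sqrt(10),4,sqrt(17), 8.63]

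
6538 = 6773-235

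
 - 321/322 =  - 321/322 = - 1.00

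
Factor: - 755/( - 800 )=2^ ( - 5)*5^ ( - 1)*151^1 = 151/160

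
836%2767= 836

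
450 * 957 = 430650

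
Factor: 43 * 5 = 215 = 5^1*43^1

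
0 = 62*0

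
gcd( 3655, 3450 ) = 5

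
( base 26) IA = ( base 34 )E2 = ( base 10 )478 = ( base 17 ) 1B2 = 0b111011110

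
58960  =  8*7370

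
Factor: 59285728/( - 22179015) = -2^5*3^(  -  4)*5^(-1 )*23^(-1)*2381^(-1)* 1852679^1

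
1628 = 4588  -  2960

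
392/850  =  196/425 = 0.46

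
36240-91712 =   -  55472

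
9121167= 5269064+3852103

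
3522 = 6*587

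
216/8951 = 216/8951 = 0.02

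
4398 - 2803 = 1595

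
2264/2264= 1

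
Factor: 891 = 3^4 * 11^1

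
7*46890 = 328230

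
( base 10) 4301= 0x10cd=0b1000011001101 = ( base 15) 141B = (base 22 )8jb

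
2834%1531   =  1303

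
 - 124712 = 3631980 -3756692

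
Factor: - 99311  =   - 47^1*2113^1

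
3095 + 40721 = 43816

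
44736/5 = 44736/5 = 8947.20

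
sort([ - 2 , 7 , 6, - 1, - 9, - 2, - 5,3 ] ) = [ - 9,-5, - 2, - 2, - 1 , 3,6,  7 ]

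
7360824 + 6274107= 13634931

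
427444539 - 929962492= - 502517953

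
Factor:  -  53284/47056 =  - 2^(- 2)  *  7^1*11^1 * 17^( - 1) = - 77/68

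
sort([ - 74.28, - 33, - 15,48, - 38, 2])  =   [ - 74.28, - 38 , - 33, - 15,2, 48]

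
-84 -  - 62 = - 22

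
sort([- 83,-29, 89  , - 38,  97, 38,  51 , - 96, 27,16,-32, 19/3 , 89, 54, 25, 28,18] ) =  [-96, - 83 , - 38, - 32,-29,19/3,  16,18,25,27, 28, 38 , 51,54, 89,  89, 97] 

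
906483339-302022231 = 604461108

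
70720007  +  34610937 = 105330944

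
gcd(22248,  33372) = 11124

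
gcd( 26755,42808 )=5351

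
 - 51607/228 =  - 51607/228 = -226.35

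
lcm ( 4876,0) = 0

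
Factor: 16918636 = 2^2*7^1*604237^1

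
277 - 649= -372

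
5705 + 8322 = 14027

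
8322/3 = 2774=2774.00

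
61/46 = 1+ 15/46 = 1.33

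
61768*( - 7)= - 432376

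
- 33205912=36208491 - 69414403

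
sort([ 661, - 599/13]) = [ - 599/13, 661]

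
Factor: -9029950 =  - 2^1*5^2 * 59^1*3061^1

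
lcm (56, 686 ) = 2744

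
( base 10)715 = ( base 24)15j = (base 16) 2CB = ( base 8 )1313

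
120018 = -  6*( - 20003 ) 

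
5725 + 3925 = 9650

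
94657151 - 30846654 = 63810497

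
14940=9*1660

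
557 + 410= 967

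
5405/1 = 5405 = 5405.00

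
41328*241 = 9960048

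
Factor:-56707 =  - 7^1*8101^1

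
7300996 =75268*97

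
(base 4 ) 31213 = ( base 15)3d1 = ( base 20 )23B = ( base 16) 367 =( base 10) 871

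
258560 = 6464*40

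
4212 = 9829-5617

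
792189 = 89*8901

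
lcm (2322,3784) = 102168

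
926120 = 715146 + 210974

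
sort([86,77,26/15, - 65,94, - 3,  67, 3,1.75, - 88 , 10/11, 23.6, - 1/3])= [ - 88 , - 65, - 3, - 1/3, 10/11, 26/15,  1.75, 3, 23.6,67, 77,  86,94 ] 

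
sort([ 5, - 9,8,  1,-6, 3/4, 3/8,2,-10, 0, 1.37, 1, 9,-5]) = [ - 10,- 9,  -  6,  -  5, 0, 3/8, 3/4 , 1,1, 1.37, 2,5, 8,9] 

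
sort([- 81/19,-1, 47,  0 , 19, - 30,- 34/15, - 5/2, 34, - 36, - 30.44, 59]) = [-36, - 30.44 , - 30 , - 81/19, - 5/2, - 34/15, - 1,0, 19,34, 47 , 59 ]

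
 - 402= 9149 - 9551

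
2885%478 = 17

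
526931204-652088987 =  - 125157783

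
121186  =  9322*13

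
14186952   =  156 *90942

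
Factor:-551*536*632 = - 186652352 = -2^6*19^1*29^1*67^1*79^1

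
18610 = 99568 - 80958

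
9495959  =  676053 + 8819906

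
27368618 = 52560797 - 25192179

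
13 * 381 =4953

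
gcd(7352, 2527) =1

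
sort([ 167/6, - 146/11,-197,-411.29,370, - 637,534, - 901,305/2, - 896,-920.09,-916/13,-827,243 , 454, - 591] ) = [ - 920.09, - 901, - 896, - 827, - 637 , - 591, - 411.29, - 197 , - 916/13 , - 146/11 , 167/6,305/2,243, 370,454,534]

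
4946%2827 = 2119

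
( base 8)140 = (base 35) 2q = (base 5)341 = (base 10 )96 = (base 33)2u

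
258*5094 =1314252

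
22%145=22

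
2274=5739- 3465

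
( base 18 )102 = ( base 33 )9t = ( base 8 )506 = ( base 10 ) 326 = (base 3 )110002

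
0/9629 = 0 = 0.00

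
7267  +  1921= 9188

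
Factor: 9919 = 7^1 * 13^1*109^1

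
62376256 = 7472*8348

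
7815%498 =345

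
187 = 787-600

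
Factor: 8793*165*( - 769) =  - 1115699805 = - 3^3*5^1 * 11^1*769^1*977^1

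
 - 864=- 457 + -407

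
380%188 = 4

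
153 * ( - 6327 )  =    -  968031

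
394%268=126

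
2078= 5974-3896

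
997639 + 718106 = 1715745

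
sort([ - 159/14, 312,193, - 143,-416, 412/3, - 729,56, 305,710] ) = [ - 729, - 416, - 143, - 159/14,  56, 412/3, 193,305, 312, 710] 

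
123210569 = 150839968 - 27629399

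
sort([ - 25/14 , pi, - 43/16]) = [ - 43/16 , -25/14, pi]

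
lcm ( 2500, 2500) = 2500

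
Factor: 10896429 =3^1*53^1 * 68531^1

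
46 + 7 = 53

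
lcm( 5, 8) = 40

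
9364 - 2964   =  6400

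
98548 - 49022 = 49526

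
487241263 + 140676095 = 627917358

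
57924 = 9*6436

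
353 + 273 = 626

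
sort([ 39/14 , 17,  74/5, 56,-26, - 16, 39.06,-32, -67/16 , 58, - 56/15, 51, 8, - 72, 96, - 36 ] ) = [ - 72, - 36, - 32,-26 , - 16,-67/16, - 56/15,39/14, 8, 74/5,17, 39.06, 51,  56,58,96]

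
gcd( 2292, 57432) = 12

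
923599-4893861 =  - 3970262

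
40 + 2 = 42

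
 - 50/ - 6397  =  50/6397  =  0.01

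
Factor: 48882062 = 2^1 * 24441031^1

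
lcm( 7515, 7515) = 7515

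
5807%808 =151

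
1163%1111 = 52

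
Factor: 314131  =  53^1 *5927^1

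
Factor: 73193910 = 2^1*3^1* 5^1 * 127^1*19211^1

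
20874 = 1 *20874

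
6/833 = 6/833 = 0.01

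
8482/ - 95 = -8482/95 = - 89.28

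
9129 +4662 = 13791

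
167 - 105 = 62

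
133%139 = 133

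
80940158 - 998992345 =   -  918052187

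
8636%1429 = 62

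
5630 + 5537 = 11167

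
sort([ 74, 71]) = [ 71, 74 ] 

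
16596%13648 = 2948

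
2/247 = 2/247 = 0.01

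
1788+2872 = 4660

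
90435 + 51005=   141440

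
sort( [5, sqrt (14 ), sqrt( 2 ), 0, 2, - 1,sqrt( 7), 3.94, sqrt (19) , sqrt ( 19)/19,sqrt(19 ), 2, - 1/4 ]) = [ -1, - 1/4, 0, sqrt( 19) /19,  sqrt(2 ), 2, 2, sqrt ( 7 ),  sqrt (14 ), 3.94, sqrt( 19 ),  sqrt (19), 5 ]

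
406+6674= 7080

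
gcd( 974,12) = 2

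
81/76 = 81/76 = 1.07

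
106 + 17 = 123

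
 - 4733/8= - 592 + 3/8 = - 591.62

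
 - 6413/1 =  - 6413 = - 6413.00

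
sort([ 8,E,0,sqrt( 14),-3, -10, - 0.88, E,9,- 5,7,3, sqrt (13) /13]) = [ - 10, -5, - 3, - 0.88,0,sqrt( 13) /13,E,E,3,sqrt( 14 ),7,8,9 ]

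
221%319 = 221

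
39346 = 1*39346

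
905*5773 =5224565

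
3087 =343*9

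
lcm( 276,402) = 18492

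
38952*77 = 2999304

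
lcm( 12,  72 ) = 72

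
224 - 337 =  - 113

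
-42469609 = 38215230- 80684839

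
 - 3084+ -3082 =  - 6166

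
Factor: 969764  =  2^2*242441^1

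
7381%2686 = 2009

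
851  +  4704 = 5555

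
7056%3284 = 488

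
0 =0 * 98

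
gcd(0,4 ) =4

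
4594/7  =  656 + 2/7 = 656.29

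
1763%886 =877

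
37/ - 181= -1 + 144/181 = -  0.20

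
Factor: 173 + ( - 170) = 3 = 3^1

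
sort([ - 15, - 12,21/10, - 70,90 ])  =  [-70, - 15, - 12,21/10,  90 ] 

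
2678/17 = 2678/17 = 157.53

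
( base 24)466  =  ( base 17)886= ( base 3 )10100220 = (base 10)2454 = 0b100110010110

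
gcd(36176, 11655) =7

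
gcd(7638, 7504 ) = 134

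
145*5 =725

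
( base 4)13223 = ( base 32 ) FB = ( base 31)FQ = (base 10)491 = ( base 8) 753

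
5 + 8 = 13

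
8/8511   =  8/8511 = 0.00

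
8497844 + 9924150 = 18421994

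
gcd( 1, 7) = 1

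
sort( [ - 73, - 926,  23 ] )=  [ - 926, - 73  ,  23] 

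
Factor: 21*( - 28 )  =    -  588=- 2^2* 3^1*7^2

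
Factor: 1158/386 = 3^1= 3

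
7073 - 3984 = 3089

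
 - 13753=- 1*13753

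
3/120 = 1/40=0.03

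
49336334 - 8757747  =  40578587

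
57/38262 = 19/12754 = 0.00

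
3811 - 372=3439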